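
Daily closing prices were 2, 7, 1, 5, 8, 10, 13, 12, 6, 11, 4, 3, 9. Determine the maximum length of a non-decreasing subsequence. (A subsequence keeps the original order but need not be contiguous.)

5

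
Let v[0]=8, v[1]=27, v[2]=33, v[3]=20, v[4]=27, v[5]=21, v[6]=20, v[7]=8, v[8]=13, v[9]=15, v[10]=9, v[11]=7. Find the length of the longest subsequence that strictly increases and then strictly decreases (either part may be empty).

inc[i] = longest strictly increasing subsequence ending at i; dec[i] = longest strictly decreasing subsequence starting at i:
i:      0  1  2  3  4  5  6  7  8  9 10 11
v[i]:   8 27 33 20 27 21 20  8 13 15  9  7
inc:    1  2  3  2  3  3  2  1  2  3  2  1
dec:    2  6  7  4  6  5  4  2  3  3  2  1
Best peak at i=2 (value 33): inc=3, dec=7, length 3+7−1 = 9.

9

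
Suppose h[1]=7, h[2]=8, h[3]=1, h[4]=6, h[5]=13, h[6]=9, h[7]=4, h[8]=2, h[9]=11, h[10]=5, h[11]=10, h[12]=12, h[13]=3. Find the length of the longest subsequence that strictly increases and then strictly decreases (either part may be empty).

inc[i] = longest strictly increasing subsequence ending at i; dec[i] = longest strictly decreasing subsequence starting at i:
i:      1  2  3  4  5  6  7  8  9 10 11 12 13
h[i]:   7  8  1  6 13  9  4  2 11  5 10 12  3
inc:    1  2  1  2  3  3  2  2  4  3  4  5  3
dec:    4  4  1  3  4  3  2  1  3  2  2  2  1
Best peak at i=5 (value 13): inc=3, dec=4, length 3+4−1 = 6.

6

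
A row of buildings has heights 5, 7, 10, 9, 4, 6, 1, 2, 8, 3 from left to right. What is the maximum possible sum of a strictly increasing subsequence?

Let S[i] be the best sum of a strictly increasing subsequence ending at i:
i:      1  2  3  4  5  6  7  8  9 10
a[i]:   5  7 10  9  4  6  1  2  8  3
S:      5 12 22 21  4 11  1  3 20  6
Maximum is 22 (e.g. 5 + 7 + 10).

22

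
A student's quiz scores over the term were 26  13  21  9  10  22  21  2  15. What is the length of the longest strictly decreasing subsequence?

4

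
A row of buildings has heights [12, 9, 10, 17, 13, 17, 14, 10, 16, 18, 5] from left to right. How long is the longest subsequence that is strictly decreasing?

4

Negate each value so 'decreasing' becomes 'increasing', then run patience tails on the negated sequence:
-12 → extends → [-12]
-9 → extends → [-12, -9]
-10 → replaces -9 → [-12, -10]
-17 → replaces -12 → [-17, -10]
-13 → replaces -10 → [-17, -13]
-17 → already a tail → [-17, -13]
-14 → replaces -13 → [-17, -14]
-10 → extends → [-17, -14, -10]
-16 → replaces -14 → [-17, -16, -10]
-18 → replaces -17 → [-18, -16, -10]
-5 → extends → [-18, -16, -10, -5]
Four tails, so the longest strictly decreasing subsequence of the original has length 4.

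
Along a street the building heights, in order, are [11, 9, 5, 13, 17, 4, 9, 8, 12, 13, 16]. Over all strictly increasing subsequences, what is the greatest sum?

55

Let S[i] be the best sum of a strictly increasing subsequence ending at i:
i:      1  2  3  4  5  6  7  8  9 10 11
a[i]:  11  9  5 13 17  4  9  8 12 13 16
S:     11  9  5 24 41  4 14 13 26 39 55
Maximum is 55 (e.g. 5 + 9 + 12 + 13 + 16).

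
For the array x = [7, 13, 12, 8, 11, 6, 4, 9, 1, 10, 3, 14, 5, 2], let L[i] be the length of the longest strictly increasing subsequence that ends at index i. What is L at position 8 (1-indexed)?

dp[i] = 1 + max{dp[j] : j<i, x[j]<x[i]} (or 1 if no such j):
i:      1  2  3  4  5  6  7  8  9 10 11 12 13 14
x[i]:   7 13 12  8 11  6  4  9  1 10  3 14  5  2
dp:     1  2  2  2  3  1  1  3  1  4  2  5  3  2
At index 8 the value is 3.

3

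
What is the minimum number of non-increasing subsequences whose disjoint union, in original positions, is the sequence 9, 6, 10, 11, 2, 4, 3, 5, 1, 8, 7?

Place each on the leftmost legal pile:
9 → new pile 1 (tops now [9])
6 → pile 1 (tops now [6])
10 → new pile 2 (tops now [6, 10])
11 → new pile 3 (tops now [6, 10, 11])
2 → pile 1 (tops now [2, 10, 11])
4 → pile 2 (tops now [2, 4, 11])
3 → pile 2 (tops now [2, 3, 11])
5 → pile 3 (tops now [2, 3, 5])
1 → pile 1 (tops now [1, 3, 5])
8 → new pile 4 (tops now [1, 3, 5, 8])
7 → pile 4 (tops now [1, 3, 5, 7])
Four piles.

4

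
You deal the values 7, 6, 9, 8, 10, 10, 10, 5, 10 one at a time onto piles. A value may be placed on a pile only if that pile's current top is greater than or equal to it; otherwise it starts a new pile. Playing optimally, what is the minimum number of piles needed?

The minimum number of non-increasing subsequences covering a sequence equals the length of its longest strictly increasing subsequence.
LIS length is 3 (e.g. 7, 9, 10), so 3 piles are needed.

3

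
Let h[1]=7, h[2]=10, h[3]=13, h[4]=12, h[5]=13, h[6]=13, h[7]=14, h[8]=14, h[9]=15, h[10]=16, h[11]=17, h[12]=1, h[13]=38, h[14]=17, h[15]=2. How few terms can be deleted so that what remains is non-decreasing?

4

Fewest deletions = n − (longest non-decreasing subsequence).
Patience tails:
7 → extends → [7]
10 → extends → [7, 10]
13 → extends → [7, 10, 13]
12 → replaces 13 → [7, 10, 12]
13 → extends → [7, 10, 12, 13]
13 → extends → [7, 10, 12, 13, 13]
14 → extends → [7, 10, 12, 13, 13, 14]
14 → extends → [7, 10, 12, 13, 13, 14, 14]
15 → extends → [7, 10, 12, 13, 13, 14, 14, 15]
16 → extends → [7, 10, 12, 13, 13, 14, 14, 15, 16]
17 → extends → [7, 10, 12, 13, 13, 14, 14, 15, 16, 17]
1 → replaces 7 → [1, 10, 12, 13, 13, 14, 14, 15, 16, 17]
38 → extends → [1, 10, 12, 13, 13, 14, 14, 15, 16, 17, 38]
17 → replaces 38 → [1, 10, 12, 13, 13, 14, 14, 15, 16, 17, 17]
2 → replaces 10 → [1, 2, 12, 13, 13, 14, 14, 15, 16, 17, 17]
Longest non-decreasing subsequence has length 11, so deletions = 15 − 11 = 4.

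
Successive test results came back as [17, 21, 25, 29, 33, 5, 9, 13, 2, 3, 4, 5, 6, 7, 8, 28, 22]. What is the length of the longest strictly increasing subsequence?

Track the smallest tail for each achievable length (strict):
17 → extends → [17]
21 → extends → [17, 21]
25 → extends → [17, 21, 25]
29 → extends → [17, 21, 25, 29]
33 → extends → [17, 21, 25, 29, 33]
5 → replaces 17 → [5, 21, 25, 29, 33]
9 → replaces 21 → [5, 9, 25, 29, 33]
13 → replaces 25 → [5, 9, 13, 29, 33]
2 → replaces 5 → [2, 9, 13, 29, 33]
3 → replaces 9 → [2, 3, 13, 29, 33]
4 → replaces 13 → [2, 3, 4, 29, 33]
5 → replaces 29 → [2, 3, 4, 5, 33]
6 → replaces 33 → [2, 3, 4, 5, 6]
7 → extends → [2, 3, 4, 5, 6, 7]
8 → extends → [2, 3, 4, 5, 6, 7, 8]
28 → extends → [2, 3, 4, 5, 6, 7, 8, 28]
22 → replaces 28 → [2, 3, 4, 5, 6, 7, 8, 22]
Eight tails, so the longest strictly increasing subsequence has length 8 (e.g. 2, 3, 4, 5, 6, 7, 8, 28).

8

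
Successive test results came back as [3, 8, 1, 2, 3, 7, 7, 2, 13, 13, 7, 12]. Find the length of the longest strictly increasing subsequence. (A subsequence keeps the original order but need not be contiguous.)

Track the smallest tail for each achievable length (strict):
3 → extends → [3]
8 → extends → [3, 8]
1 → replaces 3 → [1, 8]
2 → replaces 8 → [1, 2]
3 → extends → [1, 2, 3]
7 → extends → [1, 2, 3, 7]
7 → already a tail → [1, 2, 3, 7]
2 → already a tail → [1, 2, 3, 7]
13 → extends → [1, 2, 3, 7, 13]
13 → already a tail → [1, 2, 3, 7, 13]
7 → already a tail → [1, 2, 3, 7, 13]
12 → replaces 13 → [1, 2, 3, 7, 12]
Five tails, so the longest strictly increasing subsequence has length 5 (e.g. 1, 2, 3, 7, 13).

5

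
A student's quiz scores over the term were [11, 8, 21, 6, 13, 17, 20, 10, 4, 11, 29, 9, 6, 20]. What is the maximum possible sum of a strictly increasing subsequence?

Let S[i] be the best sum of a strictly increasing subsequence ending at i:
i:      1  2  3  4  5  6  7  8  9 10 11 12 13 14
a[i]:  11  8 21  6 13 17 20 10  4 11 29  9  6 20
S:     11  8 32  6 24 41 61 18  4 29 90 17 10 61
Maximum is 90 (e.g. 11 + 13 + 17 + 20 + 29).

90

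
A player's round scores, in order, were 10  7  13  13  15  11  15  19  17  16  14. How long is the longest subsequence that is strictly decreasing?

4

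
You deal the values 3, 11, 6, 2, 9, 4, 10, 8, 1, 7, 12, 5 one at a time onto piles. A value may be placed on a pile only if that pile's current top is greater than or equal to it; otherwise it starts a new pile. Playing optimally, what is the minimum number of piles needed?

5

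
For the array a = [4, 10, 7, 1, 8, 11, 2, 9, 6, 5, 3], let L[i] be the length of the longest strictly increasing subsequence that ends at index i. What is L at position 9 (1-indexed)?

3

dp[i] = 1 + max{dp[j] : j<i, a[j]<a[i]} (or 1 if no such j):
i:      1  2  3  4  5  6  7  8  9 10 11
a[i]:   4 10  7  1  8 11  2  9  6  5  3
dp:     1  2  2  1  3  4  2  4  3  3  3
At index 9 the value is 3.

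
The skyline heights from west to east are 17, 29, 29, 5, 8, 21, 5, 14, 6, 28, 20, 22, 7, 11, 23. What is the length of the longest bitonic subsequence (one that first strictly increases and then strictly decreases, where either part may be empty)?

6

inc[i] = longest strictly increasing subsequence ending at i; dec[i] = longest strictly decreasing subsequence starting at i:
i:      1  2  3  4  5  6  7  8  9 10 11 12 13 14 15
a[i]:  17 29 29  5  8 21  5 14  6 28 20 22  7 11 23
inc:    1  2  2  1  2  3  1  3  2  4  4  5  3  4  6
dec:    3  4  4  1  2  3  1  2  1  3  2  2  1  1  1
Best peak at i=10 (value 28): inc=4, dec=3, length 4+3−1 = 6.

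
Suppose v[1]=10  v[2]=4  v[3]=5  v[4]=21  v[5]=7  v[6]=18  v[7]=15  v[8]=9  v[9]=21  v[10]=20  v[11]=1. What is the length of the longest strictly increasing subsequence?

5

Let dp[i] be the length of the longest such subsequence ending at index i:
i:      1  2  3  4  5  6  7  8  9 10 11
v[i]:  10  4  5 21  7 18 15  9 21 20  1
dp:     1  1  2  3  3  4  4  4  5  5  1
Maximum dp value is 5.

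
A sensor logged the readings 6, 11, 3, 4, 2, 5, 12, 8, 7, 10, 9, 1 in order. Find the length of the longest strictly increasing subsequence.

5

Let dp[i] be the length of the longest such subsequence ending at index i:
i:      1  2  3  4  5  6  7  8  9 10 11 12
a[i]:   6 11  3  4  2  5 12  8  7 10  9  1
dp:     1  2  1  2  1  3  4  4  4  5  5  1
Maximum dp value is 5.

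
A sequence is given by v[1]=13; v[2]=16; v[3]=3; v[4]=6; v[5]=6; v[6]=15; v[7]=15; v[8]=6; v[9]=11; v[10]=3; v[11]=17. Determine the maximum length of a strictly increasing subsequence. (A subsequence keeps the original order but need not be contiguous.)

Let dp[i] be the length of the longest such subsequence ending at index i:
i:      1  2  3  4  5  6  7  8  9 10 11
v[i]:  13 16  3  6  6 15 15  6 11  3 17
dp:     1  2  1  2  2  3  3  2  3  1  4
Maximum dp value is 4.

4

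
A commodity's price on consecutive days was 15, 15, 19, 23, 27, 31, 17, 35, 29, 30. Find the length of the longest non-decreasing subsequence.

Let dp[i] be the length of the longest such subsequence ending at index i:
i:      1  2  3  4  5  6  7  8  9 10
a[i]:  15 15 19 23 27 31 17 35 29 30
dp:     1  2  3  4  5  6  3  7  6  7
Maximum dp value is 7.

7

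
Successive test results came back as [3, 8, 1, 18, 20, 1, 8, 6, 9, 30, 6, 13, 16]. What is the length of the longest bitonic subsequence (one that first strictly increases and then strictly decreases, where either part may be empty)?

6

inc[i] = longest strictly increasing subsequence ending at i; dec[i] = longest strictly decreasing subsequence starting at i:
i:      1  2  3  4  5  6  7  8  9 10 11 12 13
a[i]:   3  8  1 18 20  1  8  6  9 30  6 13 16
inc:    1  2  1  3  4  1  2  2  3  5  2  4  5
dec:    2  2  1  3  3  1  2  1  2  2  1  1  1
Best peak at i=5 (value 20): inc=4, dec=3, length 4+3−1 = 6.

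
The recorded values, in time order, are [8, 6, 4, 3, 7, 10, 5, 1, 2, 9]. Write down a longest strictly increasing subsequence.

Patience tails give the LIS length; then backtrack through the dp parents:
8 → extends → [8]
6 → replaces 8 → [6]
4 → replaces 6 → [4]
3 → replaces 4 → [3]
7 → extends → [3, 7]
10 → extends → [3, 7, 10]
5 → replaces 7 → [3, 5, 10]
1 → replaces 3 → [1, 5, 10]
2 → replaces 5 → [1, 2, 10]
9 → replaces 10 → [1, 2, 9]
Length 3; one witness is 6, 7, 10.

6, 7, 10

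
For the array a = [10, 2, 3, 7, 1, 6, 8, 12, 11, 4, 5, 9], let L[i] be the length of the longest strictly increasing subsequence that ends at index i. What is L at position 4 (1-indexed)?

3

dp[i] = 1 + max{dp[j] : j<i, a[j]<a[i]} (or 1 if no such j):
i:      1  2  3  4  5  6  7  8  9 10 11 12
a[i]:  10  2  3  7  1  6  8 12 11  4  5  9
dp:     1  1  2  3  1  3  4  5  5  3  4  5
At index 4 the value is 3.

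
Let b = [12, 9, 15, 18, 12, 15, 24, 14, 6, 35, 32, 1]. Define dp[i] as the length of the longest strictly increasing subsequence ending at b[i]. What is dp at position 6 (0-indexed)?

dp[i] = 1 + max{dp[j] : j<i, b[j]<b[i]} (or 1 if no such j):
i:      0  1  2  3  4  5  6  7  8  9 10 11
b[i]:  12  9 15 18 12 15 24 14  6 35 32  1
dp:     1  1  2  3  2  3  4  3  1  5  5  1
At index 6 the value is 4.

4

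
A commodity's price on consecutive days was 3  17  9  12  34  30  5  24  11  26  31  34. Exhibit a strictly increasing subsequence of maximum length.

3, 9, 12, 24, 26, 31, 34

Patience tails give the LIS length; then backtrack through the dp parents:
3 → extends → [3]
17 → extends → [3, 17]
9 → replaces 17 → [3, 9]
12 → extends → [3, 9, 12]
34 → extends → [3, 9, 12, 34]
30 → replaces 34 → [3, 9, 12, 30]
5 → replaces 9 → [3, 5, 12, 30]
24 → replaces 30 → [3, 5, 12, 24]
11 → replaces 12 → [3, 5, 11, 24]
26 → extends → [3, 5, 11, 24, 26]
31 → extends → [3, 5, 11, 24, 26, 31]
34 → extends → [3, 5, 11, 24, 26, 31, 34]
Length 7; one witness is 3, 9, 12, 24, 26, 31, 34.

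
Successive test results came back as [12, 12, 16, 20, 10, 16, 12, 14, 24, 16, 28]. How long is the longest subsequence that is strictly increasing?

5

Track the smallest tail for each achievable length (strict):
12 → extends → [12]
12 → already a tail → [12]
16 → extends → [12, 16]
20 → extends → [12, 16, 20]
10 → replaces 12 → [10, 16, 20]
16 → already a tail → [10, 16, 20]
12 → replaces 16 → [10, 12, 20]
14 → replaces 20 → [10, 12, 14]
24 → extends → [10, 12, 14, 24]
16 → replaces 24 → [10, 12, 14, 16]
28 → extends → [10, 12, 14, 16, 28]
Five tails, so the longest strictly increasing subsequence has length 5 (e.g. 12, 16, 20, 24, 28).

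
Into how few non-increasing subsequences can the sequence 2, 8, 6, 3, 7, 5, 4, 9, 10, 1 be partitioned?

5

Place each on the leftmost legal pile:
2 → new pile 1 (tops now [2])
8 → new pile 2 (tops now [2, 8])
6 → pile 2 (tops now [2, 6])
3 → pile 2 (tops now [2, 3])
7 → new pile 3 (tops now [2, 3, 7])
5 → pile 3 (tops now [2, 3, 5])
4 → pile 3 (tops now [2, 3, 4])
9 → new pile 4 (tops now [2, 3, 4, 9])
10 → new pile 5 (tops now [2, 3, 4, 9, 10])
1 → pile 1 (tops now [1, 3, 4, 9, 10])
Five piles.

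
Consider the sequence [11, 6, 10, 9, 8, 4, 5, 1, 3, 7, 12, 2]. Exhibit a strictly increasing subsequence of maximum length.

4, 5, 7, 12

Patience tails give the LIS length; then backtrack through the dp parents:
11 → extends → [11]
6 → replaces 11 → [6]
10 → extends → [6, 10]
9 → replaces 10 → [6, 9]
8 → replaces 9 → [6, 8]
4 → replaces 6 → [4, 8]
5 → replaces 8 → [4, 5]
1 → replaces 4 → [1, 5]
3 → replaces 5 → [1, 3]
7 → extends → [1, 3, 7]
12 → extends → [1, 3, 7, 12]
2 → replaces 3 → [1, 2, 7, 12]
Length 4; one witness is 4, 5, 7, 12.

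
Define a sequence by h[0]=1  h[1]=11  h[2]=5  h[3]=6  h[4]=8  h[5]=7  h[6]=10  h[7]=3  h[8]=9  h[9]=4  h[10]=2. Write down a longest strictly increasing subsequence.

Patience tails give the LIS length; then backtrack through the dp parents:
1 → extends → [1]
11 → extends → [1, 11]
5 → replaces 11 → [1, 5]
6 → extends → [1, 5, 6]
8 → extends → [1, 5, 6, 8]
7 → replaces 8 → [1, 5, 6, 7]
10 → extends → [1, 5, 6, 7, 10]
3 → replaces 5 → [1, 3, 6, 7, 10]
9 → replaces 10 → [1, 3, 6, 7, 9]
4 → replaces 6 → [1, 3, 4, 7, 9]
2 → replaces 3 → [1, 2, 4, 7, 9]
Length 5; one witness is 1, 5, 6, 8, 10.

1, 5, 6, 8, 10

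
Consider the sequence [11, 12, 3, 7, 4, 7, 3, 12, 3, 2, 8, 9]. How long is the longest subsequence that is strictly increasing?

5

Track the smallest tail for each achievable length (strict):
11 → extends → [11]
12 → extends → [11, 12]
3 → replaces 11 → [3, 12]
7 → replaces 12 → [3, 7]
4 → replaces 7 → [3, 4]
7 → extends → [3, 4, 7]
3 → already a tail → [3, 4, 7]
12 → extends → [3, 4, 7, 12]
3 → already a tail → [3, 4, 7, 12]
2 → replaces 3 → [2, 4, 7, 12]
8 → replaces 12 → [2, 4, 7, 8]
9 → extends → [2, 4, 7, 8, 9]
Five tails, so the longest strictly increasing subsequence has length 5 (e.g. 3, 4, 7, 8, 9).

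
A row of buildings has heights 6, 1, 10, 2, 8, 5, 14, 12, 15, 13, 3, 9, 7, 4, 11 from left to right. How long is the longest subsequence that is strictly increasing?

Let dp[i] be the length of the longest such subsequence ending at index i:
i:      1  2  3  4  5  6  7  8  9 10 11 12 13 14 15
a[i]:   6  1 10  2  8  5 14 12 15 13  3  9  7  4 11
dp:     1  1  2  2  3  3  4  4  5  5  3  4  4  4  5
Maximum dp value is 5.

5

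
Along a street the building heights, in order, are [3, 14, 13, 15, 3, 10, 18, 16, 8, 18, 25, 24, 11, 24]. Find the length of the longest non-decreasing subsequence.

Let dp[i] be the length of the longest such subsequence ending at index i:
i:      1  2  3  4  5  6  7  8  9 10 11 12 13 14
a[i]:   3 14 13 15  3 10 18 16  8 18 25 24 11 24
dp:     1  2  2  3  2  3  4  4  3  5  6  6  4  7
Maximum dp value is 7.

7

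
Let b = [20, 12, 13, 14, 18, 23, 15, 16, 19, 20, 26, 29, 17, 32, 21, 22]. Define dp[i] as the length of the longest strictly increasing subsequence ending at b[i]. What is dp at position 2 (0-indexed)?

2

dp[i] = 1 + max{dp[j] : j<i, b[j]<b[i]} (or 1 if no such j):
i:      0  1  2  3  4  5  6  7  8  9 10 11 12 13 14 15
b[i]:  20 12 13 14 18 23 15 16 19 20 26 29 17 32 21 22
dp:     1  1  2  3  4  5  4  5  6  7  8  9  6 10  8  9
At index 2 the value is 2.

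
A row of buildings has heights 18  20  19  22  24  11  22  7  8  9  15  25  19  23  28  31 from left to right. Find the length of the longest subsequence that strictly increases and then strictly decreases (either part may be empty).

inc[i] = longest strictly increasing subsequence ending at i; dec[i] = longest strictly decreasing subsequence starting at i:
i:      1  2  3  4  5  6  7  8  9 10 11 12 13 14 15 16
a[i]:  18 20 19 22 24 11 22  7  8  9 15 25 19 23 28 31
inc:    1  2  2  3  4  1  3  1  2  3  4  5  5  6  7  8
dec:    3  4  3  3  3  2  2  1  1  1  1  2  1  1  1  1
Best peak at i=16 (value 31): inc=8, dec=1, length 8+1−1 = 8.

8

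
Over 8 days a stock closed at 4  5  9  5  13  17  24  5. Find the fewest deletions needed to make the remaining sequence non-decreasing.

2

Fewest deletions = n − (longest non-decreasing subsequence).
Patience tails:
4 → extends → [4]
5 → extends → [4, 5]
9 → extends → [4, 5, 9]
5 → replaces 9 → [4, 5, 5]
13 → extends → [4, 5, 5, 13]
17 → extends → [4, 5, 5, 13, 17]
24 → extends → [4, 5, 5, 13, 17, 24]
5 → replaces 13 → [4, 5, 5, 5, 17, 24]
Longest non-decreasing subsequence has length 6, so deletions = 8 − 6 = 2.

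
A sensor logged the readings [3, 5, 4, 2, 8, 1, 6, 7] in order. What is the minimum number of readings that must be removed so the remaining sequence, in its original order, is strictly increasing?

Fewest deletions = n − (longest strictly increasing subsequence).
i:     1 2 3 4 5 6 7 8
a[i]:  3 5 4 2 8 1 6 7
dp:    1 2 2 1 3 1 3 4
max dp = 4, so deletions = 8 − 4 = 4.

4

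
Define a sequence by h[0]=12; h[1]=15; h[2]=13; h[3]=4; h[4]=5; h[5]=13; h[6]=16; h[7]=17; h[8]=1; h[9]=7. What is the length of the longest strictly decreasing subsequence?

4

Let dp[i] be the longest strictly decreasing subsequence ending at i:
i:      0  1  2  3  4  5  6  7  8  9
h[i]:  12 15 13  4  5 13 16 17  1  7
dp:     1  1  2  3  3  2  1  1  4  3
Maximum is 4.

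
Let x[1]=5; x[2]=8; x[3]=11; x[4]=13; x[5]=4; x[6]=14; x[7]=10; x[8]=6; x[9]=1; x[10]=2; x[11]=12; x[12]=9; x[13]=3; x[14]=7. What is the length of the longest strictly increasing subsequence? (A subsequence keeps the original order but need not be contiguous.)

Track the smallest tail for each achievable length (strict):
5 → extends → [5]
8 → extends → [5, 8]
11 → extends → [5, 8, 11]
13 → extends → [5, 8, 11, 13]
4 → replaces 5 → [4, 8, 11, 13]
14 → extends → [4, 8, 11, 13, 14]
10 → replaces 11 → [4, 8, 10, 13, 14]
6 → replaces 8 → [4, 6, 10, 13, 14]
1 → replaces 4 → [1, 6, 10, 13, 14]
2 → replaces 6 → [1, 2, 10, 13, 14]
12 → replaces 13 → [1, 2, 10, 12, 14]
9 → replaces 10 → [1, 2, 9, 12, 14]
3 → replaces 9 → [1, 2, 3, 12, 14]
7 → replaces 12 → [1, 2, 3, 7, 14]
Five tails, so the longest strictly increasing subsequence has length 5 (e.g. 5, 8, 11, 13, 14).

5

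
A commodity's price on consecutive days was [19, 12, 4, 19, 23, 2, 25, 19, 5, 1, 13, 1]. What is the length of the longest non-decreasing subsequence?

4

Track the smallest tail for each achievable length (allowing ties):
19 → extends → [19]
12 → replaces 19 → [12]
4 → replaces 12 → [4]
19 → extends → [4, 19]
23 → extends → [4, 19, 23]
2 → replaces 4 → [2, 19, 23]
25 → extends → [2, 19, 23, 25]
19 → replaces 23 → [2, 19, 19, 25]
5 → replaces 19 → [2, 5, 19, 25]
1 → replaces 2 → [1, 5, 19, 25]
13 → replaces 19 → [1, 5, 13, 25]
1 → replaces 5 → [1, 1, 13, 25]
Four tails, so the longest non-decreasing subsequence has length 4 (e.g. 19, 19, 23, 25).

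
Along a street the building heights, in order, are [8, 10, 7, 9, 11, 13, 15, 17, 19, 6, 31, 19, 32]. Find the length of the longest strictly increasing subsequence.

Let dp[i] be the length of the longest such subsequence ending at index i:
i:      1  2  3  4  5  6  7  8  9 10 11 12 13
a[i]:   8 10  7  9 11 13 15 17 19  6 31 19 32
dp:     1  2  1  2  3  4  5  6  7  1  8  7  9
Maximum dp value is 9.

9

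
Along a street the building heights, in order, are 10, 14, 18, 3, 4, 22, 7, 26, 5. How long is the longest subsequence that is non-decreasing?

5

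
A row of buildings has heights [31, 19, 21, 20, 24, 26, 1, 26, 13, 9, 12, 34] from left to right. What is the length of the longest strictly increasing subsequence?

5

Track the smallest tail for each achievable length (strict):
31 → extends → [31]
19 → replaces 31 → [19]
21 → extends → [19, 21]
20 → replaces 21 → [19, 20]
24 → extends → [19, 20, 24]
26 → extends → [19, 20, 24, 26]
1 → replaces 19 → [1, 20, 24, 26]
26 → already a tail → [1, 20, 24, 26]
13 → replaces 20 → [1, 13, 24, 26]
9 → replaces 13 → [1, 9, 24, 26]
12 → replaces 24 → [1, 9, 12, 26]
34 → extends → [1, 9, 12, 26, 34]
Five tails, so the longest strictly increasing subsequence has length 5 (e.g. 19, 21, 24, 26, 34).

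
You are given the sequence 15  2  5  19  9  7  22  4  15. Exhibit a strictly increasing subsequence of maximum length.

2, 5, 19, 22

Patience tails give the LIS length; then backtrack through the dp parents:
15 → extends → [15]
2 → replaces 15 → [2]
5 → extends → [2, 5]
19 → extends → [2, 5, 19]
9 → replaces 19 → [2, 5, 9]
7 → replaces 9 → [2, 5, 7]
22 → extends → [2, 5, 7, 22]
4 → replaces 5 → [2, 4, 7, 22]
15 → replaces 22 → [2, 4, 7, 15]
Length 4; one witness is 2, 5, 19, 22.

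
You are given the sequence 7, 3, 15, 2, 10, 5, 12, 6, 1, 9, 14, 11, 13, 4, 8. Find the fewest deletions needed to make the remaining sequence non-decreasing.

Fewest deletions = n − (longest non-decreasing subsequence).
Patience tails:
7 → extends → [7]
3 → replaces 7 → [3]
15 → extends → [3, 15]
2 → replaces 3 → [2, 15]
10 → replaces 15 → [2, 10]
5 → replaces 10 → [2, 5]
12 → extends → [2, 5, 12]
6 → replaces 12 → [2, 5, 6]
1 → replaces 2 → [1, 5, 6]
9 → extends → [1, 5, 6, 9]
14 → extends → [1, 5, 6, 9, 14]
11 → replaces 14 → [1, 5, 6, 9, 11]
13 → extends → [1, 5, 6, 9, 11, 13]
4 → replaces 5 → [1, 4, 6, 9, 11, 13]
8 → replaces 9 → [1, 4, 6, 8, 11, 13]
Longest non-decreasing subsequence has length 6, so deletions = 15 − 6 = 9.

9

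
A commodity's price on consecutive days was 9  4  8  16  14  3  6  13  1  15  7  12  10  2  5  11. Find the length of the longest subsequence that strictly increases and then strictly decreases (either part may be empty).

inc[i] = longest strictly increasing subsequence ending at i; dec[i] = longest strictly decreasing subsequence starting at i:
i:      1  2  3  4  5  6  7  8  9 10 11 12 13 14 15 16
a[i]:   9  4  8 16 14  3  6 13  1 15  7 12 10  2  5 11
inc:    1  1  2  3  3  1  2  3  1  4  3  4  4  2  3  5
dec:    4  3  3  6  5  2  2  4  1  4  2  3  2  1  1  1
Best peak at i=4 (value 16): inc=3, dec=6, length 3+6−1 = 8.

8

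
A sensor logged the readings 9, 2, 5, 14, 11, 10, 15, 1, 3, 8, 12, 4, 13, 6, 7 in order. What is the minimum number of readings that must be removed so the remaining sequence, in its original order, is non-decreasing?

Fewest deletions = n − (longest non-decreasing subsequence).
i:      1  2  3  4  5  6  7  8  9 10 11 12 13 14 15
a[i]:   9  2  5 14 11 10 15  1  3  8 12  4 13  6  7
dp:     1  1  2  3  3  3  4  1  2  3  4  3  5  4  5
max dp = 5, so deletions = 15 − 5 = 10.

10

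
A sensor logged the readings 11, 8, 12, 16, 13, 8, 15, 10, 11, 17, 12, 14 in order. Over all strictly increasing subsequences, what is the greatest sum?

Let S[i] be the best sum of a strictly increasing subsequence ending at i:
i:      1  2  3  4  5  6  7  8  9 10 11 12
a[i]:  11  8 12 16 13  8 15 10 11 17 12 14
S:     11  8 23 39 36  8 51 18 29 68 41 55
Maximum is 68 (e.g. 11 + 12 + 13 + 15 + 17).

68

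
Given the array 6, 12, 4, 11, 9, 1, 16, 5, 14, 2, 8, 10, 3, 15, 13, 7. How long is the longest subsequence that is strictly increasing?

Let dp[i] be the length of the longest such subsequence ending at index i:
i:      1  2  3  4  5  6  7  8  9 10 11 12 13 14 15 16
a[i]:   6 12  4 11  9  1 16  5 14  2  8 10  3 15 13  7
dp:     1  2  1  2  2  1  3  2  3  2  3  4  3  5  5  4
Maximum dp value is 5.

5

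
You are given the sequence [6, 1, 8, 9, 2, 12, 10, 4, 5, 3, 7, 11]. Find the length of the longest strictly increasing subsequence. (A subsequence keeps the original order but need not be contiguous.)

Let dp[i] be the length of the longest such subsequence ending at index i:
i:      1  2  3  4  5  6  7  8  9 10 11 12
a[i]:   6  1  8  9  2 12 10  4  5  3  7 11
dp:     1  1  2  3  2  4  4  3  4  3  5  6
Maximum dp value is 6.

6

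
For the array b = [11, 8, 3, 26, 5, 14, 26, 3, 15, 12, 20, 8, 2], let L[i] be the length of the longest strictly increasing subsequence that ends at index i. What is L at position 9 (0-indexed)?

3

dp[i] = 1 + max{dp[j] : j<i, b[j]<b[i]} (or 1 if no such j):
i:      0  1  2  3  4  5  6  7  8  9 10 11 12
b[i]:  11  8  3 26  5 14 26  3 15 12 20  8  2
dp:     1  1  1  2  2  3  4  1  4  3  5  3  1
At index 9 the value is 3.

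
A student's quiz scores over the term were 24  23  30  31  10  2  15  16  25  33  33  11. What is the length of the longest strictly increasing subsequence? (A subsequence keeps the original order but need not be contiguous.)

5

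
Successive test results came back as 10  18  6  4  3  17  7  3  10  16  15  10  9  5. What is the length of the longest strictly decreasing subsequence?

7

Negate each value so 'decreasing' becomes 'increasing', then run patience tails on the negated sequence:
-10 → extends → [-10]
-18 → replaces -10 → [-18]
-6 → extends → [-18, -6]
-4 → extends → [-18, -6, -4]
-3 → extends → [-18, -6, -4, -3]
-17 → replaces -6 → [-18, -17, -4, -3]
-7 → replaces -4 → [-18, -17, -7, -3]
-3 → already a tail → [-18, -17, -7, -3]
-10 → replaces -7 → [-18, -17, -10, -3]
-16 → replaces -10 → [-18, -17, -16, -3]
-15 → replaces -3 → [-18, -17, -16, -15]
-10 → extends → [-18, -17, -16, -15, -10]
-9 → extends → [-18, -17, -16, -15, -10, -9]
-5 → extends → [-18, -17, -16, -15, -10, -9, -5]
Seven tails, so the longest strictly decreasing subsequence of the original has length 7.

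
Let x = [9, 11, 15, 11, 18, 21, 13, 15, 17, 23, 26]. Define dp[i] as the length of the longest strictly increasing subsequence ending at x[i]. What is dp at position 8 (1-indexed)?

dp[i] = 1 + max{dp[j] : j<i, x[j]<x[i]} (or 1 if no such j):
i:      1  2  3  4  5  6  7  8  9 10 11
x[i]:   9 11 15 11 18 21 13 15 17 23 26
dp:     1  2  3  2  4  5  3  4  5  6  7
At index 8 the value is 4.

4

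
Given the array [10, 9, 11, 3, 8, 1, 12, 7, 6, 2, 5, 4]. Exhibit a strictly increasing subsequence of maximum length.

Patience tails give the LIS length; then backtrack through the dp parents:
10 → extends → [10]
9 → replaces 10 → [9]
11 → extends → [9, 11]
3 → replaces 9 → [3, 11]
8 → replaces 11 → [3, 8]
1 → replaces 3 → [1, 8]
12 → extends → [1, 8, 12]
7 → replaces 8 → [1, 7, 12]
6 → replaces 7 → [1, 6, 12]
2 → replaces 6 → [1, 2, 12]
5 → replaces 12 → [1, 2, 5]
4 → replaces 5 → [1, 2, 4]
Length 3; one witness is 10, 11, 12.

10, 11, 12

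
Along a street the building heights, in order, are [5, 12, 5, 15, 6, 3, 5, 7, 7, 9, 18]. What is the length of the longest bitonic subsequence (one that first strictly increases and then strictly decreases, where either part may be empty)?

inc[i] = longest strictly increasing subsequence ending at i; dec[i] = longest strictly decreasing subsequence starting at i:
i:      1  2  3  4  5  6  7  8  9 10 11
a[i]:   5 12  5 15  6  3  5  7  7  9 18
inc:    1  2  1  3  2  1  2  3  3  4  5
dec:    2  3  2  3  2  1  1  1  1  1  1
Best peak at i=4 (value 15): inc=3, dec=3, length 3+3−1 = 5.

5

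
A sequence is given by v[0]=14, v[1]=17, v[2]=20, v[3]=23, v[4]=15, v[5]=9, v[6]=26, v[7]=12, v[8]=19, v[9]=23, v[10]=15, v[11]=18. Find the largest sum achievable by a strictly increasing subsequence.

100

Let S[i] be the best sum of a strictly increasing subsequence ending at i:
i:       0   1   2   3   4   5   6   7   8   9  10  11
v[i]:   14  17  20  23  15   9  26  12  19  23  15  18
S:      14  31  51  74  29   9 100  21  50  74  36  54
Maximum is 100 (e.g. 14 + 17 + 20 + 23 + 26).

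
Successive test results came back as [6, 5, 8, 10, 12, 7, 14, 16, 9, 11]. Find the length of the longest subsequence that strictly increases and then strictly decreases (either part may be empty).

7

inc[i] = longest strictly increasing subsequence ending at i; dec[i] = longest strictly decreasing subsequence starting at i:
i:      1  2  3  4  5  6  7  8  9 10
a[i]:   6  5  8 10 12  7 14 16  9 11
inc:    1  1  2  3  4  2  5  6  3  4
dec:    2  1  2  2  2  1  2  2  1  1
Best peak at i=8 (value 16): inc=6, dec=2, length 6+2−1 = 7.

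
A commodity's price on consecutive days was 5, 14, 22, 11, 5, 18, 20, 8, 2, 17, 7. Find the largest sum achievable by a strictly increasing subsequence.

Let S[i] be the best sum of a strictly increasing subsequence ending at i:
i:      1  2  3  4  5  6  7  8  9 10 11
a[i]:   5 14 22 11  5 18 20  8  2 17  7
S:      5 19 41 16  5 37 57 13  2 36 12
Maximum is 57 (e.g. 5 + 14 + 18 + 20).

57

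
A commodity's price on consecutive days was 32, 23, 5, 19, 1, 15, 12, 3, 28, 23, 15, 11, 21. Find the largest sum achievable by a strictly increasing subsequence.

Let S[i] be the best sum of a strictly increasing subsequence ending at i:
i:      1  2  3  4  5  6  7  8  9 10 11 12 13
a[i]:  32 23  5 19  1 15 12  3 28 23 15 11 21
S:     32 23  5 24  1 20 17  4 52 47 32 16 53
Maximum is 53 (e.g. 5 + 12 + 15 + 21).

53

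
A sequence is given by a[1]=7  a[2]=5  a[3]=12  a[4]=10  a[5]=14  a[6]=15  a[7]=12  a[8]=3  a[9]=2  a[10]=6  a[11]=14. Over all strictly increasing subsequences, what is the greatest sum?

Let S[i] be the best sum of a strictly increasing subsequence ending at i:
i:      1  2  3  4  5  6  7  8  9 10 11
a[i]:   7  5 12 10 14 15 12  3  2  6 14
S:      7  5 19 17 33 48 29  3  2 11 43
Maximum is 48 (e.g. 7 + 12 + 14 + 15).

48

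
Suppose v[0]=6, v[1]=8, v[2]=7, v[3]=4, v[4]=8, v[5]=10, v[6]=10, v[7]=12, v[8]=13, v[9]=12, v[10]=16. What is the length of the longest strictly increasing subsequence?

7

Let dp[i] be the length of the longest such subsequence ending at index i:
i:      0  1  2  3  4  5  6  7  8  9 10
v[i]:   6  8  7  4  8 10 10 12 13 12 16
dp:     1  2  2  1  3  4  4  5  6  5  7
Maximum dp value is 7.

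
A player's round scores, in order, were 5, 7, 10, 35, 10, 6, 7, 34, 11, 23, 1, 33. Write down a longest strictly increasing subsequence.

5, 7, 10, 11, 23, 33

Patience tails give the LIS length; then backtrack through the dp parents:
5 → extends → [5]
7 → extends → [5, 7]
10 → extends → [5, 7, 10]
35 → extends → [5, 7, 10, 35]
10 → already a tail → [5, 7, 10, 35]
6 → replaces 7 → [5, 6, 10, 35]
7 → replaces 10 → [5, 6, 7, 35]
34 → replaces 35 → [5, 6, 7, 34]
11 → replaces 34 → [5, 6, 7, 11]
23 → extends → [5, 6, 7, 11, 23]
1 → replaces 5 → [1, 6, 7, 11, 23]
33 → extends → [1, 6, 7, 11, 23, 33]
Length 6; one witness is 5, 7, 10, 11, 23, 33.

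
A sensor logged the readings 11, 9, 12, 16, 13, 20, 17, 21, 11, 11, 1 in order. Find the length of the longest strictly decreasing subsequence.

4

Negate each value so 'decreasing' becomes 'increasing', then run patience tails on the negated sequence:
-11 → extends → [-11]
-9 → extends → [-11, -9]
-12 → replaces -11 → [-12, -9]
-16 → replaces -12 → [-16, -9]
-13 → replaces -9 → [-16, -13]
-20 → replaces -16 → [-20, -13]
-17 → replaces -13 → [-20, -17]
-21 → replaces -20 → [-21, -17]
-11 → extends → [-21, -17, -11]
-11 → already a tail → [-21, -17, -11]
-1 → extends → [-21, -17, -11, -1]
Four tails, so the longest strictly decreasing subsequence of the original has length 4.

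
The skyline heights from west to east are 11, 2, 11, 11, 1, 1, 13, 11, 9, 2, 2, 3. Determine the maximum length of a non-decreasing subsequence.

Track the smallest tail for each achievable length (allowing ties):
11 → extends → [11]
2 → replaces 11 → [2]
11 → extends → [2, 11]
11 → extends → [2, 11, 11]
1 → replaces 2 → [1, 11, 11]
1 → replaces 11 → [1, 1, 11]
13 → extends → [1, 1, 11, 13]
11 → replaces 13 → [1, 1, 11, 11]
9 → replaces 11 → [1, 1, 9, 11]
2 → replaces 9 → [1, 1, 2, 11]
2 → replaces 11 → [1, 1, 2, 2]
3 → extends → [1, 1, 2, 2, 3]
Five tails, so the longest non-decreasing subsequence has length 5 (e.g. 1, 1, 2, 2, 3).

5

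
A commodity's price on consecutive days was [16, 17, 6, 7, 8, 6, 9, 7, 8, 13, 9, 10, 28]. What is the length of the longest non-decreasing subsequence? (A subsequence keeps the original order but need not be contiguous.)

7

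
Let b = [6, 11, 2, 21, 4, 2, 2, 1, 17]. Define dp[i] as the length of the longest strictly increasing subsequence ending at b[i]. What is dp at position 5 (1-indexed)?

2

dp[i] = 1 + max{dp[j] : j<i, b[j]<b[i]} (or 1 if no such j):
i:      1  2  3  4  5  6  7  8  9
b[i]:   6 11  2 21  4  2  2  1 17
dp:     1  2  1  3  2  1  1  1  3
At index 5 the value is 2.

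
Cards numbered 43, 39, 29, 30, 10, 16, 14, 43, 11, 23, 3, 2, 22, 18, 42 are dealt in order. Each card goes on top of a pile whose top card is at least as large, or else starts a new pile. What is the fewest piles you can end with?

4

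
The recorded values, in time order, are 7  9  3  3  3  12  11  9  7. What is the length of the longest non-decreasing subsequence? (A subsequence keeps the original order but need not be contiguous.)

4

Let dp[i] be the length of the longest such subsequence ending at index i:
i:      1  2  3  4  5  6  7  8  9
a[i]:   7  9  3  3  3 12 11  9  7
dp:     1  2  1  2  3  4  4  4  4
Maximum dp value is 4.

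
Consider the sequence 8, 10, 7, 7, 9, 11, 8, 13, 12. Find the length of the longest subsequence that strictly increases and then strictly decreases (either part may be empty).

5

inc[i] = longest strictly increasing subsequence ending at i; dec[i] = longest strictly decreasing subsequence starting at i:
i:      1  2  3  4  5  6  7  8  9
a[i]:   8 10  7  7  9 11  8 13 12
inc:    1  2  1  1  2  3  2  4  4
dec:    2  3  1  1  2  2  1  2  1
Best peak at i=8 (value 13): inc=4, dec=2, length 4+2−1 = 5.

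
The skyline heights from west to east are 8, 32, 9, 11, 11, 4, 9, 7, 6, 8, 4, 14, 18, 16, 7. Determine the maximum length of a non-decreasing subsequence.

6

Track the smallest tail for each achievable length (allowing ties):
8 → extends → [8]
32 → extends → [8, 32]
9 → replaces 32 → [8, 9]
11 → extends → [8, 9, 11]
11 → extends → [8, 9, 11, 11]
4 → replaces 8 → [4, 9, 11, 11]
9 → replaces 11 → [4, 9, 9, 11]
7 → replaces 9 → [4, 7, 9, 11]
6 → replaces 7 → [4, 6, 9, 11]
8 → replaces 9 → [4, 6, 8, 11]
4 → replaces 6 → [4, 4, 8, 11]
14 → extends → [4, 4, 8, 11, 14]
18 → extends → [4, 4, 8, 11, 14, 18]
16 → replaces 18 → [4, 4, 8, 11, 14, 16]
7 → replaces 8 → [4, 4, 7, 11, 14, 16]
Six tails, so the longest non-decreasing subsequence has length 6 (e.g. 8, 9, 11, 11, 14, 18).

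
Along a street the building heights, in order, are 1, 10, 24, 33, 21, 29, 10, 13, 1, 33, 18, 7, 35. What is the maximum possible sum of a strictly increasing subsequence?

132

Let S[i] be the best sum of a strictly increasing subsequence ending at i:
i:       1   2   3   4   5   6   7   8   9  10  11  12  13
a[i]:    1  10  24  33  21  29  10  13   1  33  18   7  35
S:       1  11  35  68  32  64  11  24   1  97  42   8 132
Maximum is 132 (e.g. 1 + 10 + 24 + 29 + 33 + 35).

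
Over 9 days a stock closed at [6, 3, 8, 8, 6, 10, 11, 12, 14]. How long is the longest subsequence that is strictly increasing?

6

Let dp[i] be the length of the longest such subsequence ending at index i:
i:      1  2  3  4  5  6  7  8  9
a[i]:   6  3  8  8  6 10 11 12 14
dp:     1  1  2  2  2  3  4  5  6
Maximum dp value is 6.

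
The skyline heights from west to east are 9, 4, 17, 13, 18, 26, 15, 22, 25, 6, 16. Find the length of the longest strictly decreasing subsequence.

3

Negate each value so 'decreasing' becomes 'increasing', then run patience tails on the negated sequence:
-9 → extends → [-9]
-4 → extends → [-9, -4]
-17 → replaces -9 → [-17, -4]
-13 → replaces -4 → [-17, -13]
-18 → replaces -17 → [-18, -13]
-26 → replaces -18 → [-26, -13]
-15 → replaces -13 → [-26, -15]
-22 → replaces -15 → [-26, -22]
-25 → replaces -22 → [-26, -25]
-6 → extends → [-26, -25, -6]
-16 → replaces -6 → [-26, -25, -16]
Three tails, so the longest strictly decreasing subsequence of the original has length 3.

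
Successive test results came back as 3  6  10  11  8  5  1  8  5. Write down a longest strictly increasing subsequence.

3, 6, 10, 11

Patience tails give the LIS length; then backtrack through the dp parents:
3 → extends → [3]
6 → extends → [3, 6]
10 → extends → [3, 6, 10]
11 → extends → [3, 6, 10, 11]
8 → replaces 10 → [3, 6, 8, 11]
5 → replaces 6 → [3, 5, 8, 11]
1 → replaces 3 → [1, 5, 8, 11]
8 → already a tail → [1, 5, 8, 11]
5 → already a tail → [1, 5, 8, 11]
Length 4; one witness is 3, 6, 10, 11.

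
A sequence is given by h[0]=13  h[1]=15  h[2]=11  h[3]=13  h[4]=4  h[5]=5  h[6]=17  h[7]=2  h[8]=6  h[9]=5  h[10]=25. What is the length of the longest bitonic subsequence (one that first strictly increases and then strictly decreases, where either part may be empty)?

5

inc[i] = longest strictly increasing subsequence ending at i; dec[i] = longest strictly decreasing subsequence starting at i:
i:      0  1  2  3  4  5  6  7  8  9 10
h[i]:  13 15 11 13  4  5 17  2  6  5 25
inc:    1  2  1  2  1  2  3  1  3  2  4
dec:    4  4  3  3  2  2  3  1  2  1  1
Best peak at i=1 (value 15): inc=2, dec=4, length 2+4−1 = 5.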